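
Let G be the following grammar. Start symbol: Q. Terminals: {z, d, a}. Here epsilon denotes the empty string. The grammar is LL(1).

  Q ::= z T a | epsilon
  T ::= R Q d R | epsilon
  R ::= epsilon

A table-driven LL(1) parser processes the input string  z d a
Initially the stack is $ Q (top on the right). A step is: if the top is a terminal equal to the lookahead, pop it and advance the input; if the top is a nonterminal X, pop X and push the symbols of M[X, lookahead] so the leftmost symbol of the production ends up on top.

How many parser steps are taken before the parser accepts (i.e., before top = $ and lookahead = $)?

8

step 1: stack=$ Q  input=z d a $  — expand Q ::= z T a
step 2: stack=$ a T z  input=z d a $  — match z
step 3: stack=$ a T  input=d a $  — expand T ::= R Q d R
step 4: stack=$ a R d Q R  input=d a $  — expand R ::= epsilon
step 5: stack=$ a R d Q  input=d a $  — expand Q ::= epsilon
step 6: stack=$ a R d  input=d a $  — match d
step 7: stack=$ a R  input=a $  — expand R ::= epsilon
step 8: stack=$ a  input=a $  — match a
Accept reached after 8 steps.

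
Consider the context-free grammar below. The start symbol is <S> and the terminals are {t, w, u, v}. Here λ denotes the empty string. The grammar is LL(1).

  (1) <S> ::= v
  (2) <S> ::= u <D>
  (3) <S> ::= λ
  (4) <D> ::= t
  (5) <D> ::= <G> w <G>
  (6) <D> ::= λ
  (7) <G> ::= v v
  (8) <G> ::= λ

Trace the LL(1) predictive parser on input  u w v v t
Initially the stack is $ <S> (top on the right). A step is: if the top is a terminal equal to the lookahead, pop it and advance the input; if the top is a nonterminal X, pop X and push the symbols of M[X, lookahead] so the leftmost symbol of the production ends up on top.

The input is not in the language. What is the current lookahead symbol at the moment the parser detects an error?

     Stack        Input        Action
  1  $ <S>        u w v v t $  expand <S> ::= u <D>
  2  $ <D> u      u w v v t $  match u
  3  $ <D>        w v v t $    expand <D> ::= <G> w <G>
  4  $ <G> w <G>  w v v t $    expand <G> ::= λ
  5  $ <G> w      w v v t $    match w
  6  $ <G>        v v t $      expand <G> ::= v v
  7  $ v v        v v t $      match v
  8  $ v          v t $        match v
  9  $            t $          error: stack empty but input remains

t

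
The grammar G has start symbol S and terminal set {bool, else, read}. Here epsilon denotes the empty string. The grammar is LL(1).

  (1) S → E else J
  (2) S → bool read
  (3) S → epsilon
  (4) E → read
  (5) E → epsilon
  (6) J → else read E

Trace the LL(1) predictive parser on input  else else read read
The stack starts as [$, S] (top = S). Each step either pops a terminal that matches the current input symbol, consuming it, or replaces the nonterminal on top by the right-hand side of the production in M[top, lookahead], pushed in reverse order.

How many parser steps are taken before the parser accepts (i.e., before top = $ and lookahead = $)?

step 1: stack=$ S  input=else else read read $  — expand S → E else J
step 2: stack=$ J else E  input=else else read read $  — expand E → epsilon
step 3: stack=$ J else  input=else else read read $  — match else
step 4: stack=$ J  input=else read read $  — expand J → else read E
step 5: stack=$ E read else  input=else read read $  — match else
step 6: stack=$ E read  input=read read $  — match read
step 7: stack=$ E  input=read $  — expand E → read
step 8: stack=$ read  input=read $  — match read
Accept reached after 8 steps.

8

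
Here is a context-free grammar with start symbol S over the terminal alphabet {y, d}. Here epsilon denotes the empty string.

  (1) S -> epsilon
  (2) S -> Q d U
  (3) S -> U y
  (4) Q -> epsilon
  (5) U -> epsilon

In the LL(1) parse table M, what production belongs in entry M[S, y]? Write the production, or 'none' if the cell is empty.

S -> U y

FIRST(Q) = {epsilon}
FIRST(U) = {epsilon}
FIRST(S) = {epsilon, d, y}  (via Q d U, U y)
FOLLOW(S) includes $ since S is the start symbol.
FOLLOW(S): S appears on no right-hand side. Thus FOLLOW(S) = {$}.
For S -> epsilon: FIRST(epsilon) = {epsilon}, so it goes in M[S, t] for t ∈ {}; since epsilon ∈ FIRST, also for every t ∈ FOLLOW(S) = {$}.
For S -> Q d U: FIRST(Q d U) = {d}, so it goes in M[S, t] for t ∈ {d}.
For S -> U y: FIRST(U y) = {y}, so it goes in M[S, t] for t ∈ {y}.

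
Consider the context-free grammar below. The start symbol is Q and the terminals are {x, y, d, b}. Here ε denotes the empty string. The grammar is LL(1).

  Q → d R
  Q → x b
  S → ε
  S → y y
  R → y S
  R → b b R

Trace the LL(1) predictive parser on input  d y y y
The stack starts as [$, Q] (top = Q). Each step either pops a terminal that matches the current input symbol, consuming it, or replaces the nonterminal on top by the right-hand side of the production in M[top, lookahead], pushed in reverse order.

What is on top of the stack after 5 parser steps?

y

step 1: stack=$ Q  input=d y y y $  — expand Q → d R
step 2: stack=$ R d  input=d y y y $  — match d
step 3: stack=$ R  input=y y y $  — expand R → y S
step 4: stack=$ S y  input=y y y $  — match y
step 5: stack=$ S  input=y y $  — expand S → y y
Stack after step 5: $ y y (top = y).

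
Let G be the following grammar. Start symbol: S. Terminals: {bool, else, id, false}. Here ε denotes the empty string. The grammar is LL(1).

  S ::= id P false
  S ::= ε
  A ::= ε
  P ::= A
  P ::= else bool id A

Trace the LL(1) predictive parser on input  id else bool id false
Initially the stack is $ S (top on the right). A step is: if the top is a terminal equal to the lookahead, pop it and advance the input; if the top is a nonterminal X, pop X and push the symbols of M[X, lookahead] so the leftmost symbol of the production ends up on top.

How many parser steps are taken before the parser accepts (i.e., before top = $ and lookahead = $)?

step 1: stack=$ S  input=id else bool id false $  — expand S ::= id P false
step 2: stack=$ false P id  input=id else bool id false $  — match id
step 3: stack=$ false P  input=else bool id false $  — expand P ::= else bool id A
step 4: stack=$ false A id bool else  input=else bool id false $  — match else
step 5: stack=$ false A id bool  input=bool id false $  — match bool
step 6: stack=$ false A id  input=id false $  — match id
step 7: stack=$ false A  input=false $  — expand A ::= ε
step 8: stack=$ false  input=false $  — match false
Accept reached after 8 steps.

8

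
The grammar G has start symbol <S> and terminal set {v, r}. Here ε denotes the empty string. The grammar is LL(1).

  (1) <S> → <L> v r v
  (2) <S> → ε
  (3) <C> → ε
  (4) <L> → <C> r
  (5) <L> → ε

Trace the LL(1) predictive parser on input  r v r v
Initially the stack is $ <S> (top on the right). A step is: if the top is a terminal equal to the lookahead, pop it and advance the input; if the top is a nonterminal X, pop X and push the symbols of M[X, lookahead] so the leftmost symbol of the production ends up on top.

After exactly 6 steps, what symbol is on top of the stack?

v

step 1: stack=$ <S>  input=r v r v $  — expand <S> → <L> v r v
step 2: stack=$ v r v <L>  input=r v r v $  — expand <L> → <C> r
step 3: stack=$ v r v r <C>  input=r v r v $  — expand <C> → ε
step 4: stack=$ v r v r  input=r v r v $  — match r
step 5: stack=$ v r v  input=v r v $  — match v
step 6: stack=$ v r  input=r v $  — match r
Stack after step 6: $ v (top = v).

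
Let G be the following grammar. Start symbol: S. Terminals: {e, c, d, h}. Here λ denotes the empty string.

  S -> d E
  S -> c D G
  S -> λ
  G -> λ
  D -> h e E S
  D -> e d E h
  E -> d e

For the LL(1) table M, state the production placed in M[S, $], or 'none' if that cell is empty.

FIRST(S) = {λ, c, d}
FIRST(G) = {λ}
FIRST(D) = {e, h}
FIRST(E) = {d}
FOLLOW(S) includes $ since S is the start symbol.
FOLLOW(S): in D->h e E S, the suffix after S is empty, so FOLLOW(S) ⊇ FOLLOW(D) = {$}. Thus FOLLOW(S) = {$}.
FOLLOW(D): in S->c D G, D is followed by G with FIRST {λ}; in S->c D G, the suffix after D is nullable, so FOLLOW(D) ⊇ FOLLOW(S) = {$}. Thus FOLLOW(D) = {$}.
For S -> d E: FIRST(d E) = {d}, so it goes in M[S, t] for t ∈ {d}.
For S -> c D G: FIRST(c D G) = {c}, so it goes in M[S, t] for t ∈ {c}.
For S -> λ: FIRST(λ) = {λ}, so it goes in M[S, t] for t ∈ {}; since λ ∈ FIRST, also for every t ∈ FOLLOW(S) = {$}.

S -> λ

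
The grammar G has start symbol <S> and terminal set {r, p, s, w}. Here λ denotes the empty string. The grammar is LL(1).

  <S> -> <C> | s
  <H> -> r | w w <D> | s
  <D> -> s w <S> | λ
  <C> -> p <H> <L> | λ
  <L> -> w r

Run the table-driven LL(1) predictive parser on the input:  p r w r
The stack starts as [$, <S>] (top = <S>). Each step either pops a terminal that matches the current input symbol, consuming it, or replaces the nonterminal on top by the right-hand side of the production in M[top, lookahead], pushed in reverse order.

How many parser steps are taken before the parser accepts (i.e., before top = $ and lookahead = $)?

8

     Stack        Input      Action
  1  $ <S>        p r w r $  expand <S> -> <C>
  2  $ <C>        p r w r $  expand <C> -> p <H> <L>
  3  $ <L> <H> p  p r w r $  match p
  4  $ <L> <H>    r w r $    expand <H> -> r
  5  $ <L> r      r w r $    match r
  6  $ <L>        w r $      expand <L> -> w r
  7  $ r w        w r $      match w
  8  $ r          r $        match r
Accept reached after 8 steps.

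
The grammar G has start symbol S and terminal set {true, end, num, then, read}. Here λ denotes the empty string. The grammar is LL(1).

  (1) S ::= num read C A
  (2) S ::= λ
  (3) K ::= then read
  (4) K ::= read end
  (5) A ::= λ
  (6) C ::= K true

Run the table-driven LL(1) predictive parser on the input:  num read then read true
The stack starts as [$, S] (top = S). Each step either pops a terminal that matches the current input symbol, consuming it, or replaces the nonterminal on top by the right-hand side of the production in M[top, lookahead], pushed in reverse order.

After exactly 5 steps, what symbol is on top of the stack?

     Stack           Input                      Action
  1  $ S             num read then read true $  expand S ::= num read C A
  2  $ A C read num  num read then read true $  match num
  3  $ A C read      read then read true $      match read
  4  $ A C           then read true $           expand C ::= K true
  5  $ A true K      then read true $           expand K ::= then read
Stack after step 5: $ A true read then (top = then).

then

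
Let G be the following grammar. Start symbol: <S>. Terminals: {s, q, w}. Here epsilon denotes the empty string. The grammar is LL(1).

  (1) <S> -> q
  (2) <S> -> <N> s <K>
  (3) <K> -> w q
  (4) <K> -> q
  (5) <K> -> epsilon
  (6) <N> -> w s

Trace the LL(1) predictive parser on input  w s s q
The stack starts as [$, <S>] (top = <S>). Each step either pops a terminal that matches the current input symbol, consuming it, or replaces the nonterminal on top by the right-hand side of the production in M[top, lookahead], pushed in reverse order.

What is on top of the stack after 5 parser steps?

<K>

step 1: stack=$ <S>  input=w s s q $  — expand <S> -> <N> s <K>
step 2: stack=$ <K> s <N>  input=w s s q $  — expand <N> -> w s
step 3: stack=$ <K> s s w  input=w s s q $  — match w
step 4: stack=$ <K> s s  input=s s q $  — match s
step 5: stack=$ <K> s  input=s q $  — match s
Stack after step 5: $ <K> (top = <K>).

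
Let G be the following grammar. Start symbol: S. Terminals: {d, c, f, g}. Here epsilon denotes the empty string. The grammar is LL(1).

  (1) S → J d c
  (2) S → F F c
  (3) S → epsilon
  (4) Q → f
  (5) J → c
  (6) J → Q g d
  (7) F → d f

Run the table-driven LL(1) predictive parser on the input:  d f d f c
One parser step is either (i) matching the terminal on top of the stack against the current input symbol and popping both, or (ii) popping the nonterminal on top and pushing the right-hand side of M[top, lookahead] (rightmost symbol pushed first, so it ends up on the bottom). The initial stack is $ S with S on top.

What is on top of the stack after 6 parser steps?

step 1: stack=$ S  input=d f d f c $  — expand S → F F c
step 2: stack=$ c F F  input=d f d f c $  — expand F → d f
step 3: stack=$ c F f d  input=d f d f c $  — match d
step 4: stack=$ c F f  input=f d f c $  — match f
step 5: stack=$ c F  input=d f c $  — expand F → d f
step 6: stack=$ c f d  input=d f c $  — match d
Stack after step 6: $ c f (top = f).

f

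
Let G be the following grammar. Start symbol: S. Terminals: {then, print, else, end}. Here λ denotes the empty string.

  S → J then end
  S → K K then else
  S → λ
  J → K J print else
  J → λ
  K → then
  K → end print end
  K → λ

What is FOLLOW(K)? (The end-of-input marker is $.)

{end, print, then}

FIRST(K) = {λ, end, then}
FIRST(J) = {λ, end, print, then}  (via K J print else)
FIRST(S) = {λ, end, print, then}  (via J then end, K K then else)
FOLLOW(S) includes $ since S is the start symbol.
FOLLOW(S): S appears on no right-hand side. Thus FOLLOW(S) = {$}.
FOLLOW(J): in S→J then end, J is followed by then end with FIRST {then}; in J→K J print else, J is followed by print else with FIRST {print}. Thus FOLLOW(J) = {print, then}.
FOLLOW(K): in S→K K then else (occurrence 1), K is followed by K then else with FIRST {end, then}; in S→K K then else (occurrence 2), K is followed by then else with FIRST {then}; in J→K J print else, K is followed by J print else with FIRST {end, print, then}. Thus FOLLOW(K) = {end, print, then}.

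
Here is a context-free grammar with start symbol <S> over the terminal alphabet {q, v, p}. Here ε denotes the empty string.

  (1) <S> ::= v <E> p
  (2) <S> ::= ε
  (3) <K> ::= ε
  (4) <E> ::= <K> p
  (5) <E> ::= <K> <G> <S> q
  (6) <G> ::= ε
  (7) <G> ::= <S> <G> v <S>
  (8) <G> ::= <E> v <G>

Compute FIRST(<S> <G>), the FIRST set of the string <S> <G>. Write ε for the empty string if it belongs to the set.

{ε, p, q, v}

FIRST(<S>): from <S>::=v <E> p we get {v}; from <S>::=ε we get {ε}. So FIRST(<S>) = {ε, v}.
FIRST(<K>): from <K>::=ε we get {ε}. So FIRST(<K>) = {ε}.
FIRST(<E>): from <E>::=<K> p we get {p}; from <E>::=<K> <G> <S> q we get {p, q, v}. So FIRST(<E>) = {p, q, v}.
FIRST(<G>): from <G>::=ε we get {ε}; from <G>::=<S> <G> v <S> we get {p, q, v}; from <G>::=<E> v <G> we get {p, q, v}. So FIRST(<G>) = {ε, p, q, v}.
FIRST(<S> <G>): take FIRST of each symbol in turn, carrying on past any symbol whose FIRST contains ε; result {ε, p, q, v}.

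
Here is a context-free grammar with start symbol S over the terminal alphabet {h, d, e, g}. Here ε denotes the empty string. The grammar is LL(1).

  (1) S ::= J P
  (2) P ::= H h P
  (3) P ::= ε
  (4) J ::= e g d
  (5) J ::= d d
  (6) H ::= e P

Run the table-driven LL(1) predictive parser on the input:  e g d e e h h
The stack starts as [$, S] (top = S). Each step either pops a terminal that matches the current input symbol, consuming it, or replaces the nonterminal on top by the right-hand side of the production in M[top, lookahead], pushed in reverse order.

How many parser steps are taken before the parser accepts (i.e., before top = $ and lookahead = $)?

16

step 1: stack=$ S  input=e g d e e h h $  — expand S ::= J P
step 2: stack=$ P J  input=e g d e e h h $  — expand J ::= e g d
step 3: stack=$ P d g e  input=e g d e e h h $  — match e
step 4: stack=$ P d g  input=g d e e h h $  — match g
step 5: stack=$ P d  input=d e e h h $  — match d
step 6: stack=$ P  input=e e h h $  — expand P ::= H h P
step 7: stack=$ P h H  input=e e h h $  — expand H ::= e P
step 8: stack=$ P h P e  input=e e h h $  — match e
step 9: stack=$ P h P  input=e h h $  — expand P ::= H h P
step 10: stack=$ P h P h H  input=e h h $  — expand H ::= e P
step 11: stack=$ P h P h P e  input=e h h $  — match e
step 12: stack=$ P h P h P  input=h h $  — expand P ::= ε
step 13: stack=$ P h P h  input=h h $  — match h
step 14: stack=$ P h P  input=h $  — expand P ::= ε
step 15: stack=$ P h  input=h $  — match h
step 16: stack=$ P  input=$  — expand P ::= ε
Accept reached after 16 steps.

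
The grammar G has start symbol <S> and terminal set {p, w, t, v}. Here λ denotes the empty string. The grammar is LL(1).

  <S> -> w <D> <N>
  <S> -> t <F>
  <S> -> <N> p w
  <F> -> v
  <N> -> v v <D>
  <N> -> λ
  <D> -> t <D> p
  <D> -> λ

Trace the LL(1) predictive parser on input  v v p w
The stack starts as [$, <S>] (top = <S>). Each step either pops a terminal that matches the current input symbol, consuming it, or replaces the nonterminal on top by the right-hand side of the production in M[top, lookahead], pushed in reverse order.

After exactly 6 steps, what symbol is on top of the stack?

w

step 1: stack=$ <S>  input=v v p w $  — expand <S> -> <N> p w
step 2: stack=$ w p <N>  input=v v p w $  — expand <N> -> v v <D>
step 3: stack=$ w p <D> v v  input=v v p w $  — match v
step 4: stack=$ w p <D> v  input=v p w $  — match v
step 5: stack=$ w p <D>  input=p w $  — expand <D> -> λ
step 6: stack=$ w p  input=p w $  — match p
Stack after step 6: $ w (top = w).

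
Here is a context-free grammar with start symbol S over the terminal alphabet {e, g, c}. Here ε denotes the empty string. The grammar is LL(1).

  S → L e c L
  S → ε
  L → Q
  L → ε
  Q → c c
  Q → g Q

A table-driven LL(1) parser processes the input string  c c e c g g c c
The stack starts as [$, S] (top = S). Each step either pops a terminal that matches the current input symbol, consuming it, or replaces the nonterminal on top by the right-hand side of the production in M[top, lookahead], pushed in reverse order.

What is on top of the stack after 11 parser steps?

g

step 1: stack=$ S  input=c c e c g g c c $  — expand S → L e c L
step 2: stack=$ L c e L  input=c c e c g g c c $  — expand L → Q
step 3: stack=$ L c e Q  input=c c e c g g c c $  — expand Q → c c
step 4: stack=$ L c e c c  input=c c e c g g c c $  — match c
step 5: stack=$ L c e c  input=c e c g g c c $  — match c
step 6: stack=$ L c e  input=e c g g c c $  — match e
step 7: stack=$ L c  input=c g g c c $  — match c
step 8: stack=$ L  input=g g c c $  — expand L → Q
step 9: stack=$ Q  input=g g c c $  — expand Q → g Q
step 10: stack=$ Q g  input=g g c c $  — match g
step 11: stack=$ Q  input=g c c $  — expand Q → g Q
Stack after step 11: $ Q g (top = g).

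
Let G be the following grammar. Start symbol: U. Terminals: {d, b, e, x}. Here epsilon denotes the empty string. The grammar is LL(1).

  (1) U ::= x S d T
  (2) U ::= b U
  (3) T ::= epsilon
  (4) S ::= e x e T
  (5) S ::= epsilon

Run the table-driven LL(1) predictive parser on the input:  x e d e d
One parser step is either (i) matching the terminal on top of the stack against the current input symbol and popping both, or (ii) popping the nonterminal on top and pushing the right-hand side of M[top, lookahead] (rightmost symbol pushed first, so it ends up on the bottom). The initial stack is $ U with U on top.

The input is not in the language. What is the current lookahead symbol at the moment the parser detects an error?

step 1: stack=$ U  input=x e d e d $  — expand U ::= x S d T
step 2: stack=$ T d S x  input=x e d e d $  — match x
step 3: stack=$ T d S  input=e d e d $  — expand S ::= e x e T
step 4: stack=$ T d T e x e  input=e d e d $  — match e
step 5: stack=$ T d T e x  input=d e d $  — error: top is terminal x but lookahead is d

d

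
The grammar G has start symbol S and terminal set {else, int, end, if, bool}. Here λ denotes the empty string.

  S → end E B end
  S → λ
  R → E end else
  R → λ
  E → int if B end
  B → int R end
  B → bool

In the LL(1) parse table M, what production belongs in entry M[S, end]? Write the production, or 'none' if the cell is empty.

FIRST(S): from S→end E B end we get {end}; from S→λ we get {λ}. So FIRST(S) = {λ, end}.
FIRST(E): from E→int if B end we get {int}. So FIRST(E) = {int}.
FIRST(B): from B→int R end we get {int}; from B→bool we get {bool}. So FIRST(B) = {bool, int}.
FIRST(R): from R→E end else we get {int}; from R→λ we get {λ}. So FIRST(R) = {λ, int}.
FOLLOW(S) includes $ since S is the start symbol.
FOLLOW(S): S appears on no right-hand side. Thus FOLLOW(S) = {$}.
For S → end E B end: FIRST(end E B end) = {end}, so it goes in M[S, t] for t ∈ {end}.
For S → λ: FIRST(λ) = {λ}, so it goes in M[S, t] for t ∈ {}; since λ ∈ FIRST, also for every t ∈ FOLLOW(S) = {$}.

S → end E B end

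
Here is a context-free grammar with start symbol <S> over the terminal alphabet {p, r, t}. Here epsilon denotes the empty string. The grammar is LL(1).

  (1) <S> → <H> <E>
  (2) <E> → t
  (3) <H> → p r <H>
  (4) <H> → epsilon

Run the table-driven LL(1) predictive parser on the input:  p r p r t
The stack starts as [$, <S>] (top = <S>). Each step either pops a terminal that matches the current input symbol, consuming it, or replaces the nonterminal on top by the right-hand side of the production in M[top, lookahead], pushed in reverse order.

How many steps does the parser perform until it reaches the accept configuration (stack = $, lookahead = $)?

step 1: stack=$ <S>  input=p r p r t $  — expand <S> → <H> <E>
step 2: stack=$ <E> <H>  input=p r p r t $  — expand <H> → p r <H>
step 3: stack=$ <E> <H> r p  input=p r p r t $  — match p
step 4: stack=$ <E> <H> r  input=r p r t $  — match r
step 5: stack=$ <E> <H>  input=p r t $  — expand <H> → p r <H>
step 6: stack=$ <E> <H> r p  input=p r t $  — match p
step 7: stack=$ <E> <H> r  input=r t $  — match r
step 8: stack=$ <E> <H>  input=t $  — expand <H> → epsilon
step 9: stack=$ <E>  input=t $  — expand <E> → t
step 10: stack=$ t  input=t $  — match t
Accept reached after 10 steps.

10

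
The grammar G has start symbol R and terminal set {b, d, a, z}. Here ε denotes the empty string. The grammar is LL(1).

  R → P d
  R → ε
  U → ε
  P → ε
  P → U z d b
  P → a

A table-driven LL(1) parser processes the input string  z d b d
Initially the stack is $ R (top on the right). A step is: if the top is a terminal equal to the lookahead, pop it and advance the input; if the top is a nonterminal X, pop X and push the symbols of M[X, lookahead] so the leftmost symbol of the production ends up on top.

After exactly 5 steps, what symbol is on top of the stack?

     Stack        Input      Action
  1  $ R          z d b d $  expand R → P d
  2  $ d P        z d b d $  expand P → U z d b
  3  $ d b d z U  z d b d $  expand U → ε
  4  $ d b d z    z d b d $  match z
  5  $ d b d      d b d $    match d
Stack after step 5: $ d b (top = b).

b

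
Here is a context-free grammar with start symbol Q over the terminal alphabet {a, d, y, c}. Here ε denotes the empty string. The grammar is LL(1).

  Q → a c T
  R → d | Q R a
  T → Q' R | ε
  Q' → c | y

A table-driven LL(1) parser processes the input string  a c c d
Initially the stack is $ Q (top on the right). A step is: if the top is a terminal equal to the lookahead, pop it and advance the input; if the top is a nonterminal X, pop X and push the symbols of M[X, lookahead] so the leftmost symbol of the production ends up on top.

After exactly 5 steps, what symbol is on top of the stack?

step 1: stack=$ Q  input=a c c d $  — expand Q → a c T
step 2: stack=$ T c a  input=a c c d $  — match a
step 3: stack=$ T c  input=c c d $  — match c
step 4: stack=$ T  input=c d $  — expand T → Q' R
step 5: stack=$ R Q'  input=c d $  — expand Q' → c
Stack after step 5: $ R c (top = c).

c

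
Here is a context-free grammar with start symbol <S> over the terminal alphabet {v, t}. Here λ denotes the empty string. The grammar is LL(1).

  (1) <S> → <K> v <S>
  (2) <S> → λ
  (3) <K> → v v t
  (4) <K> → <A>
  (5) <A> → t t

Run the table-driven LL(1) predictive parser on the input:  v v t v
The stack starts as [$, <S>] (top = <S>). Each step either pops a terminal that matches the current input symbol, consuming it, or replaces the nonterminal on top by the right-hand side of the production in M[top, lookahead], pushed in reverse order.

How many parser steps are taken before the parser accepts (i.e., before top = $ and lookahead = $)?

     Stack          Input      Action
  1  $ <S>          v v t v $  expand <S> → <K> v <S>
  2  $ <S> v <K>    v v t v $  expand <K> → v v t
  3  $ <S> v t v v  v v t v $  match v
  4  $ <S> v t v    v t v $    match v
  5  $ <S> v t      t v $      match t
  6  $ <S> v        v $        match v
  7  $ <S>          $          expand <S> → λ
Accept reached after 7 steps.

7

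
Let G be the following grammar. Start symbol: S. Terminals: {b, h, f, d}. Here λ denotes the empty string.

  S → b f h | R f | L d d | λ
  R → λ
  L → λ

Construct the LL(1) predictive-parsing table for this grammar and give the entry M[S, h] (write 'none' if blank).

FIRST(R) = {λ}
FIRST(L) = {λ}
FIRST(S) = {λ, b, d, f}  (via R f, L d d)
FOLLOW(S) includes $ since S is the start symbol.
FOLLOW(S): S appears on no right-hand side. Thus FOLLOW(S) = {$}.
For S → b f h: FIRST(b f h) = {b}, so it goes in M[S, t] for t ∈ {b}.
For S → R f: FIRST(R f) = {f}, so it goes in M[S, t] for t ∈ {f}.
For S → L d d: FIRST(L d d) = {d}, so it goes in M[S, t] for t ∈ {d}.
For S → λ: FIRST(λ) = {λ}, so it goes in M[S, t] for t ∈ {}; since λ ∈ FIRST, also for every t ∈ FOLLOW(S) = {$}.
None of these place a production in M[S, h].

none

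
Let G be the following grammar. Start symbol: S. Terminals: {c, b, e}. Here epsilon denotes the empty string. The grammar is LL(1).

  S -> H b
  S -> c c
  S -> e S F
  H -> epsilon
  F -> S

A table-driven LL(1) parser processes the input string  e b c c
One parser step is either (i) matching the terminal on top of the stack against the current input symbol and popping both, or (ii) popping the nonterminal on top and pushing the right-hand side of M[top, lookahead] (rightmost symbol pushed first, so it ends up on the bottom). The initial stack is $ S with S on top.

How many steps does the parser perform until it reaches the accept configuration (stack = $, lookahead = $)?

     Stack    Input      Action
  1  $ S      e b c c $  expand S -> e S F
  2  $ F S e  e b c c $  match e
  3  $ F S    b c c $    expand S -> H b
  4  $ F b H  b c c $    expand H -> epsilon
  5  $ F b    b c c $    match b
  6  $ F      c c $      expand F -> S
  7  $ S      c c $      expand S -> c c
  8  $ c c    c c $      match c
  9  $ c      c $        match c
Accept reached after 9 steps.

9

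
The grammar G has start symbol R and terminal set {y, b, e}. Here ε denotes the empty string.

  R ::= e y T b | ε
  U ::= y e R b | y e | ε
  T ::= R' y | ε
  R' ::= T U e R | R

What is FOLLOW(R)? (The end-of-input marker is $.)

{$, b, y}

FIRST(R) = {ε, e}
FIRST(U) = {ε, y}
FIRST(T) = {ε, e, y}  (via R' y)
FIRST(R') = {ε, e, y}  (via T U e R, R)
FOLLOW(R) includes $ since R is the start symbol.
FOLLOW(U): in R'::=T U e R, U is followed by e R with FIRST {e}. Thus FOLLOW(U) = {e}.
FOLLOW(T): in R::=e y T b, T is followed by b with FIRST {b}; in R'::=T U e R, T is followed by U e R with FIRST {e, y}. Thus FOLLOW(T) = {b, e, y}.
FOLLOW(R'): in T::=R' y, R' is followed by y with FIRST {y}. Thus FOLLOW(R') = {y}.
FOLLOW(R): in U::=y e R b, R is followed by b with FIRST {b}; in R'::=T U e R, the suffix after R is empty, so FOLLOW(R) ⊇ FOLLOW(R') = {y}; in R'::=R, the suffix after R is empty, so FOLLOW(R) ⊇ FOLLOW(R') = {y}. Thus FOLLOW(R) = {$, b, y}.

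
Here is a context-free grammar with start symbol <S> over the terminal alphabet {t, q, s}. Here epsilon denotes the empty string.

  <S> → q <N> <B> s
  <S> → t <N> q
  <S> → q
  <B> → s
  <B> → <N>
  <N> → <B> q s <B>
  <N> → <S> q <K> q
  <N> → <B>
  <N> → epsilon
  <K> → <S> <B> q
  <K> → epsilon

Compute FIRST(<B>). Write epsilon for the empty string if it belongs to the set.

FIRST(<S>) = {q, t}
FIRST(<K>) = {epsilon, q, t}  (via <S> <B> q)
FIRST(<B>) = {epsilon, q, s, t}  (via <N>)
FIRST(<N>) = {epsilon, q, s, t}  (via <B> q s <B>, <S> q <K> q, <B>)

{epsilon, q, s, t}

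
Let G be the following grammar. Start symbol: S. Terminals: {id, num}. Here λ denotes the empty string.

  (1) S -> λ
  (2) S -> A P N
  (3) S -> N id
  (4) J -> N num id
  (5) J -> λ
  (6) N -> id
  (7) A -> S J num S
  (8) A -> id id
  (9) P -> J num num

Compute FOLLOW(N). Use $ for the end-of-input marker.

{$, id, num}

FIRST(N): from N->id we get {id}. So FIRST(N) = {id}.
FIRST(J): from J->N num id we get {id}; from J->λ we get {λ}. So FIRST(J) = {λ, id}.
FIRST(P): from P->J num num we get {id, num}. So FIRST(P) = {id, num}.
FIRST(S): from S->λ we get {λ}; from S->A P N we get {id, num}; from S->N id we get {id}. So FIRST(S) = {λ, id, num}.
FIRST(A): from A->S J num S we get {id, num}; from A->id id we get {id}. So FIRST(A) = {id, num}.
FOLLOW(S) includes $ since S is the start symbol.
FOLLOW(J): in A->S J num S, J is followed by num S with FIRST {num}; in P->J num num, J is followed by num num with FIRST {num}. Thus FOLLOW(J) = {num}.
FOLLOW(A): in S->A P N, A is followed by P N with FIRST {id, num}. Thus FOLLOW(A) = {id, num}.
FOLLOW(S): in A->S J num S (occurrence 1), S is followed by J num S with FIRST {id, num}; in A->S J num S (occurrence 2), the suffix after S is empty, so FOLLOW(S) ⊇ FOLLOW(A) = {id, num}. Thus FOLLOW(S) = {$, id, num}.
FOLLOW(N): in S->A P N, the suffix after N is empty, so FOLLOW(N) ⊇ FOLLOW(S) = {$, id, num}; in S->N id, N is followed by id with FIRST {id}; in J->N num id, N is followed by num id with FIRST {num}. Thus FOLLOW(N) = {$, id, num}.
FOLLOW(P): in S->A P N, P is followed by N with FIRST {id}. Thus FOLLOW(P) = {id}.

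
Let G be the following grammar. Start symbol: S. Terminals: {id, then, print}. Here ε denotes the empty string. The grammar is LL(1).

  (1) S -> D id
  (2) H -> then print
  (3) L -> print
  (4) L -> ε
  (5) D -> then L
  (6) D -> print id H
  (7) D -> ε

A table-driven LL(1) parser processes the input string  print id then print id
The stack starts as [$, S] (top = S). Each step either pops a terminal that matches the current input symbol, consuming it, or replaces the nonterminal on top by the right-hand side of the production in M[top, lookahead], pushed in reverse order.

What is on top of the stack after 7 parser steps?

step 1: stack=$ S  input=print id then print id $  — expand S -> D id
step 2: stack=$ id D  input=print id then print id $  — expand D -> print id H
step 3: stack=$ id H id print  input=print id then print id $  — match print
step 4: stack=$ id H id  input=id then print id $  — match id
step 5: stack=$ id H  input=then print id $  — expand H -> then print
step 6: stack=$ id print then  input=then print id $  — match then
step 7: stack=$ id print  input=print id $  — match print
Stack after step 7: $ id (top = id).

id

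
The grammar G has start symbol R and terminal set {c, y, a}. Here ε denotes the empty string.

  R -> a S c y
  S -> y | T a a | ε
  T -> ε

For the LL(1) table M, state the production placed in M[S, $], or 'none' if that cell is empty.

none

FIRST(R): from R->a S c y we get {a}. So FIRST(R) = {a}.
FIRST(T): from T->ε we get {ε}. So FIRST(T) = {ε}.
FIRST(S): from S->y we get {y}; from S->T a a we get {a}; from S->ε we get {ε}. So FIRST(S) = {ε, a, y}.
FOLLOW(R) includes $ since R is the start symbol.
FOLLOW(S): in R->a S c y, S is followed by c y with FIRST {c}. Thus FOLLOW(S) = {c}.
For S -> y: FIRST(y) = {y}, so it goes in M[S, t] for t ∈ {y}.
For S -> T a a: FIRST(T a a) = {a}, so it goes in M[S, t] for t ∈ {a}.
For S -> ε: FIRST(ε) = {ε}, so it goes in M[S, t] for t ∈ {}; since ε ∈ FIRST, also for every t ∈ FOLLOW(S) = {c}.
None of these place a production in M[S, $].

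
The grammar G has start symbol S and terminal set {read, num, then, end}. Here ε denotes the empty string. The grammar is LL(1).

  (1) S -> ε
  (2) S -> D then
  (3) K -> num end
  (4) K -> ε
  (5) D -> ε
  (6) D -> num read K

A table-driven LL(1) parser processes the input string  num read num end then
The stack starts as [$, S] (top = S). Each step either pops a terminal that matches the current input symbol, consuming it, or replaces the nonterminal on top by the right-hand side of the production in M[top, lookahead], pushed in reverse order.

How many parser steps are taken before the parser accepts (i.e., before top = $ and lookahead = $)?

step 1: stack=$ S  input=num read num end then $  — expand S -> D then
step 2: stack=$ then D  input=num read num end then $  — expand D -> num read K
step 3: stack=$ then K read num  input=num read num end then $  — match num
step 4: stack=$ then K read  input=read num end then $  — match read
step 5: stack=$ then K  input=num end then $  — expand K -> num end
step 6: stack=$ then end num  input=num end then $  — match num
step 7: stack=$ then end  input=end then $  — match end
step 8: stack=$ then  input=then $  — match then
Accept reached after 8 steps.

8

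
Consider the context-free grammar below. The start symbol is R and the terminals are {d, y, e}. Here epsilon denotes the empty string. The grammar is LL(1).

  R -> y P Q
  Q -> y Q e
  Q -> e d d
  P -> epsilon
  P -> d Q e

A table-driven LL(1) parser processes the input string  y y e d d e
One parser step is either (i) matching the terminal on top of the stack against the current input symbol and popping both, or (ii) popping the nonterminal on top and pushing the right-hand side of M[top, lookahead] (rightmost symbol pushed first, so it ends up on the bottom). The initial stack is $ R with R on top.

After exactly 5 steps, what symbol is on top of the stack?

     Stack    Input          Action
  1  $ R      y y e d d e $  expand R -> y P Q
  2  $ Q P y  y y e d d e $  match y
  3  $ Q P    y e d d e $    expand P -> epsilon
  4  $ Q      y e d d e $    expand Q -> y Q e
  5  $ e Q y  y e d d e $    match y
Stack after step 5: $ e Q (top = Q).

Q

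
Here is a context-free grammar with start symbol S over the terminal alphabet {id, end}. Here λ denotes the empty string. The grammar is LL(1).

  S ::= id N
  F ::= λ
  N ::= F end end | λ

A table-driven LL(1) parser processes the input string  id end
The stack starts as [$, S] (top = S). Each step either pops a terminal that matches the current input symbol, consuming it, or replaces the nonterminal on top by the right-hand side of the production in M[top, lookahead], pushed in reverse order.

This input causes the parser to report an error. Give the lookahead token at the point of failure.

     Stack        Input     Action
  1  $ S          id end $  expand S ::= id N
  2  $ N id       id end $  match id
  3  $ N          end $     expand N ::= F end end
  4  $ end end F  end $     expand F ::= λ
  5  $ end end    end $     match end
  6  $ end        $         error: top is terminal end but lookahead is $

$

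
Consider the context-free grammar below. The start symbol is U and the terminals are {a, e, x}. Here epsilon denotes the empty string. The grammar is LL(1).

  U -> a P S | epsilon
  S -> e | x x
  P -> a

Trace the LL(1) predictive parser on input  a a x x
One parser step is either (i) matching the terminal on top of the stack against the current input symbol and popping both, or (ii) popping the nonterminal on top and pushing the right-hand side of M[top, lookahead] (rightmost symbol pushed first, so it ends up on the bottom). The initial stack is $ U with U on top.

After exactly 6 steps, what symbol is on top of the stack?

x

     Stack    Input      Action
  1  $ U      a a x x $  expand U -> a P S
  2  $ S P a  a a x x $  match a
  3  $ S P    a x x $    expand P -> a
  4  $ S a    a x x $    match a
  5  $ S      x x $      expand S -> x x
  6  $ x x    x x $      match x
Stack after step 6: $ x (top = x).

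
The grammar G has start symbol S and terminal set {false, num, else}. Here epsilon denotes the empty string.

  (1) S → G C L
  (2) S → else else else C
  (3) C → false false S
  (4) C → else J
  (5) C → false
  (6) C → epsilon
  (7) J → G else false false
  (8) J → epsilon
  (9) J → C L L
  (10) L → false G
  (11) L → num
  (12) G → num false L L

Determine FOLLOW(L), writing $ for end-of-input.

FIRST(C) = {epsilon, else, false}
FIRST(L) = {false, num}
FIRST(G) = {num}
FIRST(S) = {else, num}  (via G C L)
FIRST(J) = {epsilon, else, false, num}  (via G else false false, C L L)
FOLLOW(S) includes $ since S is the start symbol.
FOLLOW(S): in C→false false S, the suffix after S is empty, so FOLLOW(S) ⊇ FOLLOW(C) = {$, false, num}. Thus FOLLOW(S) = {$, false, num}.
FOLLOW(C): in S→G C L, C is followed by L with FIRST {false, num}; in S→else else else C, the suffix after C is empty, so FOLLOW(C) ⊇ FOLLOW(S) = {$, false, num}; in J→C L L, C is followed by L L with FIRST {false, num}. Thus FOLLOW(C) = {$, false, num}.
FOLLOW(J): in C→else J, the suffix after J is empty, so FOLLOW(J) ⊇ FOLLOW(C) = {$, false, num}. Thus FOLLOW(J) = {$, false, num}.
FOLLOW(L): in S→G C L, the suffix after L is empty, so FOLLOW(L) ⊇ FOLLOW(S) = {$, false, num}; in J→C L L (occurrence 1), L is followed by L with FIRST {false, num}; in J→C L L (occurrence 2), the suffix after L is empty, so FOLLOW(L) ⊇ FOLLOW(J) = {$, false, num}; in G→num false L L (occurrence 1), L is followed by L with FIRST {false, num}; in G→num false L L (occurrence 2), the suffix after L is empty, so FOLLOW(L) ⊇ FOLLOW(G) = {$, else, false, num}. Thus FOLLOW(L) = {$, else, false, num}.
FOLLOW(G): in S→G C L, G is followed by C L with FIRST {else, false, num}; in J→G else false false, G is followed by else false false with FIRST {else}; in L→false G, the suffix after G is empty, so FOLLOW(G) ⊇ FOLLOW(L) = {$, else, false, num}. Thus FOLLOW(G) = {$, else, false, num}.

{$, else, false, num}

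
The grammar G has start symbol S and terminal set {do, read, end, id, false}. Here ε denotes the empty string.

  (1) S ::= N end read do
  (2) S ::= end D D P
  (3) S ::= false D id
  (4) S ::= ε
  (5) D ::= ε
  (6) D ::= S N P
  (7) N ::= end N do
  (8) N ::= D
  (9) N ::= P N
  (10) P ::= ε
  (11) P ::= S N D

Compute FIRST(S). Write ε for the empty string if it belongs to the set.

{ε, end, false}

FIRST(S): from S::=N end read do we get {end, false}; from S::=end D D P we get {end}; from S::=false D id we get {false}; from S::=ε we get {ε}. So FIRST(S) = {ε, end, false}.
FIRST(D): from D::=ε we get {ε}; from D::=S N P we get {ε, end, false}. So FIRST(D) = {ε, end, false}.
FIRST(N): from N::=end N do we get {end}; from N::=D we get {ε, end, false}; from N::=P N we get {ε, end, false}. So FIRST(N) = {ε, end, false}.
FIRST(P): from P::=ε we get {ε}; from P::=S N D we get {ε, end, false}. So FIRST(P) = {ε, end, false}.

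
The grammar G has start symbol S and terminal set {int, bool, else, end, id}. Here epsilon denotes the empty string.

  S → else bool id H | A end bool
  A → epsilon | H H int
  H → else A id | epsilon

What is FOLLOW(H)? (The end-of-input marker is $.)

FIRST(H): from H→else A id we get {else}; from H→epsilon we get {epsilon}. So FIRST(H) = {epsilon, else}.
FIRST(A): from A→epsilon we get {epsilon}; from A→H H int we get {else, int}. So FIRST(A) = {epsilon, else, int}.
FIRST(S): from S→else bool id H we get {else}; from S→A end bool we get {else, end, int}. So FIRST(S) = {else, end, int}.
FOLLOW(S) includes $ since S is the start symbol.
FOLLOW(S): S appears on no right-hand side. Thus FOLLOW(S) = {$}.
FOLLOW(A): in S→A end bool, A is followed by end bool with FIRST {end}; in H→else A id, A is followed by id with FIRST {id}. Thus FOLLOW(A) = {end, id}.
FOLLOW(H): in S→else bool id H, the suffix after H is empty, so FOLLOW(H) ⊇ FOLLOW(S) = {$}; in A→H H int (occurrence 1), H is followed by H int with FIRST {else, int}; in A→H H int (occurrence 2), H is followed by int with FIRST {int}. Thus FOLLOW(H) = {$, else, int}.

{$, else, int}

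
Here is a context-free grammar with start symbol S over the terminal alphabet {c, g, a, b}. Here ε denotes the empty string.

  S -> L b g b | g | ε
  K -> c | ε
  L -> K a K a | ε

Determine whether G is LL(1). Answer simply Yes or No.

Yes

FIRST(S) = {ε, a, b, c, g}
FIRST(K) = {ε, c}
FIRST(L) = {ε, a, c}
FOLLOW(S) = {$}
FOLLOW(K) = {a}
FOLLOW(L) = {b}
Each cell of M receives at most one production.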